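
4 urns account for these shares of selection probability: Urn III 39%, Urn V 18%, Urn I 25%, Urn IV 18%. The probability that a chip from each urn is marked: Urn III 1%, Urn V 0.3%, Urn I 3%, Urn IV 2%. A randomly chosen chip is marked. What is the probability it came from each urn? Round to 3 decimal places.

Urn III 0.251, Urn V 0.035, Urn I 0.483, Urn IV 0.232

Compute prior × likelihood for every hypothesis:
  Urn III: 0.39 × 0.01 = 0.0039
  Urn V: 0.18 × 0.003 = 0.00054
  Urn I: 0.25 × 0.03 = 0.0075
  Urn IV: 0.18 × 0.02 = 0.0036
Sum = 0.01554.
P(Urn III | marked) = 0.0039/0.01554 ≈ 0.251
P(Urn V | marked) = 0.00054/0.01554 ≈ 0.035
P(Urn I | marked) = 0.0075/0.01554 ≈ 0.483
P(Urn IV | marked) = 0.0036/0.01554 ≈ 0.232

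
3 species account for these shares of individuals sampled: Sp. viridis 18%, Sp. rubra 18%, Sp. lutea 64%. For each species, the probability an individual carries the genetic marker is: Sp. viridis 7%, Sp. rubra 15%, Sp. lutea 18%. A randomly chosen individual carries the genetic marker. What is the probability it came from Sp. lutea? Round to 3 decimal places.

0.744

Prior × likelihood for each hypothesis:
  Sp. viridis: 0.18 × 0.07 = 0.0126
  Sp. rubra: 0.18 × 0.15 = 0.027
  Sp. lutea: 0.64 × 0.18 = 0.1152
Total = 0.1548.
P(Sp. lutea | evidence) = 0.1152 / 0.1548 ≈ 0.744.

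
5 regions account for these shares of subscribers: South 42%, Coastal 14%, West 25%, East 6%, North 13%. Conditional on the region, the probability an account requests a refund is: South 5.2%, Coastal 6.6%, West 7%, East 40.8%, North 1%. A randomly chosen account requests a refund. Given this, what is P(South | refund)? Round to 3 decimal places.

Compute prior × likelihood for every hypothesis:
  South: 0.42 × 0.052 = 0.02184
  Coastal: 0.14 × 0.066 = 0.00924
  West: 0.25 × 0.07 = 0.0175
  East: 0.06 × 0.408 = 0.02448
  North: 0.13 × 0.01 = 0.0013
Total = 0.07436.
P(South | evidence) = 0.02184 / 0.07436 ≈ 0.294.

0.294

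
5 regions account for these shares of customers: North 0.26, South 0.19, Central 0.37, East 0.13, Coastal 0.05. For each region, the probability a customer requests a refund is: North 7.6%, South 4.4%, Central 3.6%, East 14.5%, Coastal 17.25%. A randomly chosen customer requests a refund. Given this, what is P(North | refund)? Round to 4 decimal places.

Unnormalized posteriors (prior × likelihood):
  North: 0.26 × 0.076 = 0.01976
  South: 0.19 × 0.044 = 0.00836
  Central: 0.37 × 0.036 = 0.01332
  East: 0.13 × 0.145 = 0.01885
  Coastal: 0.05 × 0.1725 = 0.008625
Sum = 0.068915.
P(North | evidence) = 0.01976 / 0.068915 ≈ 0.2867.

0.2867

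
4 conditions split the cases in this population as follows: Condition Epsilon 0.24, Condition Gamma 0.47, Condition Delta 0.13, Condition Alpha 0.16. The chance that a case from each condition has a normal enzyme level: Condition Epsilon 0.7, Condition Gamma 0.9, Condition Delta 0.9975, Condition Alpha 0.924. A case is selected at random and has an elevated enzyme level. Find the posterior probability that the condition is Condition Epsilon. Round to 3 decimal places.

0.548

Taking complements, P(elevated | each) = Condition Epsilon 0.3, Condition Gamma 0.1, Condition Delta 0.0025, Condition Alpha 0.076.
Prior × likelihood for each hypothesis:
  Condition Epsilon: 0.24 × 0.3 = 0.072
  Condition Gamma: 0.47 × 0.1 = 0.047
  Condition Delta: 0.13 × 0.0025 = 0.000325
  Condition Alpha: 0.16 × 0.076 = 0.01216
Sum = 0.131485.
P(Condition Epsilon | evidence) = 0.072 / 0.131485 ≈ 0.548.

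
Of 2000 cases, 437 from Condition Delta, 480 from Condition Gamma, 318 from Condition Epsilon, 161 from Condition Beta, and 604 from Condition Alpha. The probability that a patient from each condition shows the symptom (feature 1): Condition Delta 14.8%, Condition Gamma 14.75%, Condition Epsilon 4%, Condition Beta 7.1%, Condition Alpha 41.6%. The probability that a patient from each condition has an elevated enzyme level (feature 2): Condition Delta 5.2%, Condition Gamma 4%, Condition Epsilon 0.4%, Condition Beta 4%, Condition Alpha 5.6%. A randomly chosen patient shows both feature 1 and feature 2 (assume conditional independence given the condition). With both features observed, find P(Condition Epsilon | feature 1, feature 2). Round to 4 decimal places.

0.0024

Compute prior × likelihood for every hypothesis:
  Condition Delta: 0.2185 × 0.148 × 0.052 = 0.001681576
  Condition Gamma: 0.24 × 0.1475 × 0.04 = 0.001416
  Condition Epsilon: 0.159 × 0.04 × 0.004 = 0.00002544
  Condition Beta: 0.0805 × 0.071 × 0.04 = 0.00022862
  Condition Alpha: 0.302 × 0.416 × 0.056 = 0.007035392
Sum = 0.010387028.
P(Condition Epsilon | evidence) = 0.00002544 / 0.010387028 ≈ 0.0024.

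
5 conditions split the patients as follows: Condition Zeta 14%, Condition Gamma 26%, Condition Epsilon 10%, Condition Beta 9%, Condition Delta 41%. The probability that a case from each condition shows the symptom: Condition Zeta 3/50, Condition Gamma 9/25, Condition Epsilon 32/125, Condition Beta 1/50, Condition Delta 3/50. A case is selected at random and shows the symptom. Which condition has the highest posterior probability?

Condition Gamma

By Bayes' rule, posterior ∝ prior × likelihood:
  Condition Zeta: 0.14 × 0.06 = 0.0084
  Condition Gamma: 0.26 × 0.36 = 0.0936
  Condition Epsilon: 0.1 × 0.256 = 0.0256
  Condition Beta: 0.09 × 0.02 = 0.0018
  Condition Delta: 0.41 × 0.06 = 0.0246
Total = 0.154.
Largest term belongs to Condition Gamma, so Condition Gamma is most probable.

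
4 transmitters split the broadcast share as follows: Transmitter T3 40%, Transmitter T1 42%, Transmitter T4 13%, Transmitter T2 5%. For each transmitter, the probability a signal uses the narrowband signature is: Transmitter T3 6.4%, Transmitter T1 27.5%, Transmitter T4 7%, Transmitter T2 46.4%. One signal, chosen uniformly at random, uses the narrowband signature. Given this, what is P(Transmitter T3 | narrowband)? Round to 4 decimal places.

0.1476

By Bayes' rule, posterior ∝ prior × likelihood:
  Transmitter T3: 0.4 × 0.064 = 0.0256
  Transmitter T1: 0.42 × 0.275 = 0.1155
  Transmitter T4: 0.13 × 0.07 = 0.0091
  Transmitter T2: 0.05 × 0.464 = 0.0232
Normalizing constant = 0.1734.
P(Transmitter T3 | evidence) = 0.0256 / 0.1734 ≈ 0.1476.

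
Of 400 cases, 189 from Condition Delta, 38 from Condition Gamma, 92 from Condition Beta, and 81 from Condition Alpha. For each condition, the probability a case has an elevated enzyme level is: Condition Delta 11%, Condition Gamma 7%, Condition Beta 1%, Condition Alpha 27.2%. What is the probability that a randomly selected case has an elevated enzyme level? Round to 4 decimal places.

By Bayes' rule, posterior ∝ prior × likelihood:
  Condition Delta: 0.4725 × 0.11 = 0.051975
  Condition Gamma: 0.095 × 0.07 = 0.00665
  Condition Beta: 0.23 × 0.01 = 0.0023
  Condition Alpha: 0.2025 × 0.272 = 0.05508
P(elevated) = 0.051975 + 0.00665 + 0.0023 + 0.05508 = 0.116005 → 0.1160.

0.1160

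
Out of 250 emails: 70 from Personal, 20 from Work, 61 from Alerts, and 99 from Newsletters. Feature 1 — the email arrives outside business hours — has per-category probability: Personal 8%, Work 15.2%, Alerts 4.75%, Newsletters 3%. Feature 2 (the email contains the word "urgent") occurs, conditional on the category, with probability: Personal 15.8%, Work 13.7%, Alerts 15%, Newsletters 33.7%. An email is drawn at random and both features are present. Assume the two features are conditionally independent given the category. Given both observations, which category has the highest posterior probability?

By Bayes' rule, posterior ∝ prior × likelihood:
  Personal: 0.28 × 0.08 × 0.158 = 0.0035392
  Work: 0.08 × 0.152 × 0.137 = 0.00166592
  Alerts: 0.244 × 0.0475 × 0.15 = 0.0017385
  Newsletters: 0.396 × 0.03 × 0.337 = 0.00400356
Sum = 0.01094718.
Largest term belongs to Newsletters, so Newsletters is most probable.

Newsletters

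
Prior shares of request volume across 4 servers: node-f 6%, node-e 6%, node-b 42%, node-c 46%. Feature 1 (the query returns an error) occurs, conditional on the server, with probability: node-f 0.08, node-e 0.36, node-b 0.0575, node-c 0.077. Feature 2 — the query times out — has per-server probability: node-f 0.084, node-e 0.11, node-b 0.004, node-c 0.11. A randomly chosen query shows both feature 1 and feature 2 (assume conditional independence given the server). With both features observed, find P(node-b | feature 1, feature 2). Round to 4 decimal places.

0.0143

Unnormalized posteriors (prior × likelihood):
  node-f: 0.06 × 0.08 × 0.084 = 0.0004032
  node-e: 0.06 × 0.36 × 0.11 = 0.002376
  node-b: 0.42 × 0.0575 × 0.004 = 0.0000966
  node-c: 0.46 × 0.077 × 0.11 = 0.0038962
Sum = 0.006772.
P(node-b | evidence) = 0.0000966 / 0.006772 ≈ 0.0143.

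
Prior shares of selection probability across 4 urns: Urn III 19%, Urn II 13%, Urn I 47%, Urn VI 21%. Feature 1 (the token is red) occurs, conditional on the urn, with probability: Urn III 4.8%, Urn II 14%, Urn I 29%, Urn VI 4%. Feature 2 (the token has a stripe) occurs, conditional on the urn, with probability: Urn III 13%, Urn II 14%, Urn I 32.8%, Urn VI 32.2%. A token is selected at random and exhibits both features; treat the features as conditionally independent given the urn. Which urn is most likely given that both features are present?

Unnormalized posteriors (prior × likelihood):
  Urn III: 0.19 × 0.048 × 0.13 = 0.0011856
  Urn II: 0.13 × 0.14 × 0.14 = 0.002548
  Urn I: 0.47 × 0.29 × 0.328 = 0.0447064
  Urn VI: 0.21 × 0.04 × 0.322 = 0.0027048
Sum = 0.0511448.
Largest term belongs to Urn I, so Urn I is most probable.

Urn I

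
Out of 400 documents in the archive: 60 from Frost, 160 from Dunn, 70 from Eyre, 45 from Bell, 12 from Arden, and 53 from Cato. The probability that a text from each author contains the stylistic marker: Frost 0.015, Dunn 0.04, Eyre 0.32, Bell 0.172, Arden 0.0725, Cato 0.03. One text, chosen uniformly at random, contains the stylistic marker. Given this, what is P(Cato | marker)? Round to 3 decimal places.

Compute prior × likelihood for every hypothesis:
  Frost: 0.15 × 0.015 = 0.00225
  Dunn: 0.4 × 0.04 = 0.016
  Eyre: 0.175 × 0.32 = 0.056
  Bell: 0.1125 × 0.172 = 0.01935
  Arden: 0.03 × 0.0725 = 0.002175
  Cato: 0.1325 × 0.03 = 0.003975
Sum = 0.09975.
P(Cato | evidence) = 0.003975 / 0.09975 ≈ 0.040.

0.040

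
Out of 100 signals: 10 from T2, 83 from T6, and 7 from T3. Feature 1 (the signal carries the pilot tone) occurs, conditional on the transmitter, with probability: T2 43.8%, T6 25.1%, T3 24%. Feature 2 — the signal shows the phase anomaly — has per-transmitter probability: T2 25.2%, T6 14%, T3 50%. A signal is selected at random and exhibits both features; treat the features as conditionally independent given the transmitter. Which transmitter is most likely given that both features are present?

Unnormalized posteriors (prior × likelihood):
  T2: 0.1 × 0.438 × 0.252 = 0.0110376
  T6: 0.83 × 0.251 × 0.14 = 0.0291662
  T3: 0.07 × 0.24 × 0.5 = 0.0084
Sum = 0.0486038.
Largest term belongs to T6, so T6 is most probable.

T6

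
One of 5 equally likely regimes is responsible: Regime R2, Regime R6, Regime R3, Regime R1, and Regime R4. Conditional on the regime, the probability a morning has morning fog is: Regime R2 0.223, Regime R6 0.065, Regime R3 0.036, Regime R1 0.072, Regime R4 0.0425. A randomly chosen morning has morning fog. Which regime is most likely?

Since the prior is uniform, the posterior is proportional to the likelihood:
  Regime R2: 0.223
  Regime R6: 0.065
  Regime R3: 0.036
  Regime R1: 0.072
  Regime R4: 0.0425
Normalizing constant = 0.4385.
Largest term belongs to Regime R2, so Regime R2 is most probable.

Regime R2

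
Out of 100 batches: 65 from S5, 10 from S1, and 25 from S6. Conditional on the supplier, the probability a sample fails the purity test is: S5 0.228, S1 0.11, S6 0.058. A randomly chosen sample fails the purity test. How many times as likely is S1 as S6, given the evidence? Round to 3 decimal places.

0.759

Unnormalized posteriors (prior × likelihood):
  S5: 0.65 × 0.228 = 0.1482
  S1: 0.1 × 0.11 = 0.011
  S6: 0.25 × 0.058 = 0.0145
Sum = 0.1737.
The ratio is 0.011 / 0.0145 (the normalizer cancels) = 0.759.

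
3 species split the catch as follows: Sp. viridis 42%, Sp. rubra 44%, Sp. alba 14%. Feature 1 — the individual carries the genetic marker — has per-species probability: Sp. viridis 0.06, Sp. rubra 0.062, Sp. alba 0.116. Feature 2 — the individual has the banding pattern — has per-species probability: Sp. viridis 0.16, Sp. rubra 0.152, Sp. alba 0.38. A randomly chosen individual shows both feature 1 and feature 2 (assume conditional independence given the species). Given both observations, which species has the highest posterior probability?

Unnormalized posteriors (prior × likelihood):
  Sp. viridis: 0.42 × 0.06 × 0.16 = 0.004032
  Sp. rubra: 0.44 × 0.062 × 0.152 = 0.00414656
  Sp. alba: 0.14 × 0.116 × 0.38 = 0.0061712
Normalizing constant = 0.01434976.
Largest term belongs to Sp. alba, so Sp. alba is most probable.

Sp. alba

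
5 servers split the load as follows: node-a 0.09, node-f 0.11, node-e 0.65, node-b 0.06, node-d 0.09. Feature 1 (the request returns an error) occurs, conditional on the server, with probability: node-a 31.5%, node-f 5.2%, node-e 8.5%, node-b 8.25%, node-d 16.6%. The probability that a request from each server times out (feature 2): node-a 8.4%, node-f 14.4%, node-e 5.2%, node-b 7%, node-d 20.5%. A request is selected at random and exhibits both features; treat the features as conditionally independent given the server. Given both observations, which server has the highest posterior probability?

By Bayes' rule, posterior ∝ prior × likelihood:
  node-a: 0.09 × 0.315 × 0.084 = 0.0023814
  node-f: 0.11 × 0.052 × 0.144 = 0.00082368
  node-e: 0.65 × 0.085 × 0.052 = 0.002873
  node-b: 0.06 × 0.0825 × 0.07 = 0.0003465
  node-d: 0.09 × 0.166 × 0.205 = 0.0030627
Sum = 0.00948728.
Largest term belongs to node-d, so node-d is most probable.

node-d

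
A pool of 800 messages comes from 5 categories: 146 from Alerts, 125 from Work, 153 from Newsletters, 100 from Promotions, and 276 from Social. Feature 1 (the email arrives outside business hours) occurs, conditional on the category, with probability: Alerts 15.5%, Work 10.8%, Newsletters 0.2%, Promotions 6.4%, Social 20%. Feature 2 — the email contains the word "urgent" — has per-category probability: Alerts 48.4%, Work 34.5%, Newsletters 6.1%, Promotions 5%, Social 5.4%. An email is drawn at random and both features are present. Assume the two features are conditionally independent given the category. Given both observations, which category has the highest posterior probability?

Alerts

By Bayes' rule, posterior ∝ prior × likelihood:
  Alerts: 0.1825 × 0.155 × 0.484 = 0.01369115
  Work: 0.15625 × 0.108 × 0.345 = 0.005821875
  Newsletters: 0.19125 × 0.002 × 0.061 = 0.0000233325
  Promotions: 0.125 × 0.064 × 0.05 = 0.0004
  Social: 0.345 × 0.2 × 0.054 = 0.003726
Sum = 0.0236623575.
Largest term belongs to Alerts, so Alerts is most probable.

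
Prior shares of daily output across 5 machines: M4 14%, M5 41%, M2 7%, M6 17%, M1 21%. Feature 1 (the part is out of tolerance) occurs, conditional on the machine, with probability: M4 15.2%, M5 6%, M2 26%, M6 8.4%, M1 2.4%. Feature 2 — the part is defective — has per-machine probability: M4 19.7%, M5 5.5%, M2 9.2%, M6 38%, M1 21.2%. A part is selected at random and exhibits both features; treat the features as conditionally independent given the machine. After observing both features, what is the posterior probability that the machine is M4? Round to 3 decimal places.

Compute prior × likelihood for every hypothesis:
  M4: 0.14 × 0.152 × 0.197 = 0.00419216
  M5: 0.41 × 0.06 × 0.055 = 0.001353
  M2: 0.07 × 0.26 × 0.092 = 0.0016744
  M6: 0.17 × 0.084 × 0.38 = 0.0054264
  M1: 0.21 × 0.024 × 0.212 = 0.00106848
Total = 0.01371444.
P(M4 | evidence) = 0.00419216 / 0.01371444 ≈ 0.306.

0.306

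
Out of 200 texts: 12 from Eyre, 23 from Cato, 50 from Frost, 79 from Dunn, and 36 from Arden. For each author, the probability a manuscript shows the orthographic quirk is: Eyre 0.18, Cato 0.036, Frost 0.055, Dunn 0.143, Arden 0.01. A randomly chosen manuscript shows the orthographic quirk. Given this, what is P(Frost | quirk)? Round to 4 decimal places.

By Bayes' rule, posterior ∝ prior × likelihood:
  Eyre: 0.06 × 0.18 = 0.0108
  Cato: 0.115 × 0.036 = 0.00414
  Frost: 0.25 × 0.055 = 0.01375
  Dunn: 0.395 × 0.143 = 0.056485
  Arden: 0.18 × 0.01 = 0.0018
Normalizing constant = 0.086975.
P(Frost | evidence) = 0.01375 / 0.086975 ≈ 0.1581.

0.1581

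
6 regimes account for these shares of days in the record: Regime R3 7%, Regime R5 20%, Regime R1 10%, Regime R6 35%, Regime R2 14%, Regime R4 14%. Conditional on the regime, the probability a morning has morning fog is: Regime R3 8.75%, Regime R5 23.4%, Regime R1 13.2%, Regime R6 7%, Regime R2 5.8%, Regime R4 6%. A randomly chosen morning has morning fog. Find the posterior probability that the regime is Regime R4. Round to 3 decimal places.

Compute prior × likelihood for every hypothesis:
  Regime R3: 0.07 × 0.0875 = 0.006125
  Regime R5: 0.2 × 0.234 = 0.0468
  Regime R1: 0.1 × 0.132 = 0.0132
  Regime R6: 0.35 × 0.07 = 0.0245
  Regime R2: 0.14 × 0.058 = 0.00812
  Regime R4: 0.14 × 0.06 = 0.0084
Total = 0.107145.
P(Regime R4 | evidence) = 0.0084 / 0.107145 ≈ 0.078.

0.078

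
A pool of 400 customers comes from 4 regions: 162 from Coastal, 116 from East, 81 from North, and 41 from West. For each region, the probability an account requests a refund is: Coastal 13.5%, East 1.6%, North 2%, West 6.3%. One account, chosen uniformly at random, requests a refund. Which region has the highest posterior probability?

Coastal

Compute prior × likelihood for every hypothesis:
  Coastal: 0.405 × 0.135 = 0.054675
  East: 0.29 × 0.016 = 0.00464
  North: 0.2025 × 0.02 = 0.00405
  West: 0.1025 × 0.063 = 0.0064575
Total = 0.0698225.
Largest term belongs to Coastal, so Coastal is most probable.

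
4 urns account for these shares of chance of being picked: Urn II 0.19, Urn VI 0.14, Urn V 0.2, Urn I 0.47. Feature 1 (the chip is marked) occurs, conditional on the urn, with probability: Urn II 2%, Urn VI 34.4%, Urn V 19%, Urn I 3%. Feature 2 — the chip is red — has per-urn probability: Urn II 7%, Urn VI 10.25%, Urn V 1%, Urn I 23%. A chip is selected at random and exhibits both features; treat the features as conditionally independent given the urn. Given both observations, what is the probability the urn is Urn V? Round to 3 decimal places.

0.043

By Bayes' rule, posterior ∝ prior × likelihood:
  Urn II: 0.19 × 0.02 × 0.07 = 0.000266
  Urn VI: 0.14 × 0.344 × 0.1025 = 0.0049364
  Urn V: 0.2 × 0.19 × 0.01 = 0.00038
  Urn I: 0.47 × 0.03 × 0.23 = 0.003243
Normalizing constant = 0.0088254.
P(Urn V | evidence) = 0.00038 / 0.0088254 ≈ 0.043.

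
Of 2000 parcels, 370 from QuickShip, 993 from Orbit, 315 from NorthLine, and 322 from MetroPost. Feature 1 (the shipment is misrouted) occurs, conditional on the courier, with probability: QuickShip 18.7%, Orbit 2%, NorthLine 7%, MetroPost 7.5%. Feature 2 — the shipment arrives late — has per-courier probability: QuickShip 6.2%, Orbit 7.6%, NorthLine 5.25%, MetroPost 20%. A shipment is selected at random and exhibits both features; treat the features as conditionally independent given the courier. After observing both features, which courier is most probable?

MetroPost

Compute prior × likelihood for every hypothesis:
  QuickShip: 0.185 × 0.187 × 0.062 = 0.00214489
  Orbit: 0.4965 × 0.02 × 0.076 = 0.00075468
  NorthLine: 0.1575 × 0.07 × 0.0525 = 0.0005788125
  MetroPost: 0.161 × 0.075 × 0.2 = 0.002415
Sum = 0.0058933825.
Largest term belongs to MetroPost, so MetroPost is most probable.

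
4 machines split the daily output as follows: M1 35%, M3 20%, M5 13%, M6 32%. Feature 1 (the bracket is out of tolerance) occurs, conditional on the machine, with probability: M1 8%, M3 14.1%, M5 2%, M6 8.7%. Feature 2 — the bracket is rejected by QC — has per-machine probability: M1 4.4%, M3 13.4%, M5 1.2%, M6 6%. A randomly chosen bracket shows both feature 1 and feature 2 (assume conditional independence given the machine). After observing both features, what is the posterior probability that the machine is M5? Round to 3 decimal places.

0.005

By Bayes' rule, posterior ∝ prior × likelihood:
  M1: 0.35 × 0.08 × 0.044 = 0.001232
  M3: 0.2 × 0.141 × 0.134 = 0.0037788
  M5: 0.13 × 0.02 × 0.012 = 0.0000312
  M6: 0.32 × 0.087 × 0.06 = 0.0016704
Normalizing constant = 0.0067124.
P(M5 | evidence) = 0.0000312 / 0.0067124 ≈ 0.005.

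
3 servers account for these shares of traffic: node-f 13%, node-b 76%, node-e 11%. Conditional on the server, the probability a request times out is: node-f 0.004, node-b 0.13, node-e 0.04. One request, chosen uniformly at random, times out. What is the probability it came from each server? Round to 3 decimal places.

Compute prior × likelihood for every hypothesis:
  node-f: 0.13 × 0.004 = 0.00052
  node-b: 0.76 × 0.13 = 0.0988
  node-e: 0.11 × 0.04 = 0.0044
Normalizing constant = 0.10372.
P(node-f | timeout) = 0.00052/0.10372 ≈ 0.005
P(node-b | timeout) = 0.0988/0.10372 ≈ 0.953
P(node-e | timeout) = 0.0044/0.10372 ≈ 0.042
(Check: 0.005+0.953+0.042 = 1.000.)

node-f 0.005, node-b 0.953, node-e 0.042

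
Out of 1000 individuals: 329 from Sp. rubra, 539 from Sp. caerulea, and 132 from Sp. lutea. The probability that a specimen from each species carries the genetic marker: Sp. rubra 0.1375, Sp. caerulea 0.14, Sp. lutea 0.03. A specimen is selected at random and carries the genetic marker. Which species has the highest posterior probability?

Sp. caerulea

Prior × likelihood for each hypothesis:
  Sp. rubra: 0.329 × 0.1375 = 0.0452375
  Sp. caerulea: 0.539 × 0.14 = 0.07546
  Sp. lutea: 0.132 × 0.03 = 0.00396
Total = 0.1246575.
Largest term belongs to Sp. caerulea, so Sp. caerulea is most probable.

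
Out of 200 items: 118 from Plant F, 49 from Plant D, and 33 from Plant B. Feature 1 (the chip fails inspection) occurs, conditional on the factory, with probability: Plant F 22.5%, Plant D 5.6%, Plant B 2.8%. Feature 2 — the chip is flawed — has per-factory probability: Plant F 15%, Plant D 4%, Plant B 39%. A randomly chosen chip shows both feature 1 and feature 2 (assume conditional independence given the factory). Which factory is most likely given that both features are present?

Plant F

Unnormalized posteriors (prior × likelihood):
  Plant F: 0.59 × 0.225 × 0.15 = 0.0199125
  Plant D: 0.245 × 0.056 × 0.04 = 0.0005488
  Plant B: 0.165 × 0.028 × 0.39 = 0.0018018
Total = 0.0222631.
Largest term belongs to Plant F, so Plant F is most probable.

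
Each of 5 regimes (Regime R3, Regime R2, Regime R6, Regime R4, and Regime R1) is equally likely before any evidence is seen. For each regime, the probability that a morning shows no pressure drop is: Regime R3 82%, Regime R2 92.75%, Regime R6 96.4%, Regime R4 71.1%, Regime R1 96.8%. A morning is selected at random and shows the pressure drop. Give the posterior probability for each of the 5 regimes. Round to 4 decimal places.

Regime R3 0.2953, Regime R2 0.1189, Regime R6 0.0591, Regime R4 0.4742, Regime R1 0.0525

Taking complements, P(drop | each) = Regime R3 0.18, Regime R2 0.0725, Regime R6 0.036, Regime R4 0.289, Regime R1 0.032.
With a uniform prior (1/5 each), posterior ∝ likelihood:
  Regime R3: 0.18
  Regime R2: 0.0725
  Regime R6: 0.036
  Regime R4: 0.289
  Regime R1: 0.032
Sum = 0.6095.
P(Regime R3 | drop) = 0.18/0.6095 ≈ 0.2953
P(Regime R2 | drop) = 0.0725/0.6095 ≈ 0.1189
P(Regime R6 | drop) = 0.036/0.6095 ≈ 0.0591
P(Regime R4 | drop) = 0.289/0.6095 ≈ 0.4742
P(Regime R1 | drop) = 0.032/0.6095 ≈ 0.0525
(Check: 0.2953+0.1189+0.0591+0.4742+0.0525 = 1.0000.)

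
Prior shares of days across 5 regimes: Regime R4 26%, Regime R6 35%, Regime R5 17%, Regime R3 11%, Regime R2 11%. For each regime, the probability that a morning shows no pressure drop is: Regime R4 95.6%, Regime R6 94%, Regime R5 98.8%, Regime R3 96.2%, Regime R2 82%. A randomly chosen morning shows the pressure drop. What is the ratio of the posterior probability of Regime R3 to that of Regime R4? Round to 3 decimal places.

Taking complements, P(drop | each) = Regime R4 0.044, Regime R6 0.06, Regime R5 0.012, Regime R3 0.038, Regime R2 0.18.
Unnormalized posteriors (prior × likelihood):
  Regime R4: 0.26 × 0.044 = 0.01144
  Regime R6: 0.35 × 0.06 = 0.021
  Regime R5: 0.17 × 0.012 = 0.00204
  Regime R3: 0.11 × 0.038 = 0.00418
  Regime R2: 0.11 × 0.18 = 0.0198
Normalizing constant = 0.05846.
The ratio is 0.00418 / 0.01144 (the normalizer cancels) = 0.365.

0.365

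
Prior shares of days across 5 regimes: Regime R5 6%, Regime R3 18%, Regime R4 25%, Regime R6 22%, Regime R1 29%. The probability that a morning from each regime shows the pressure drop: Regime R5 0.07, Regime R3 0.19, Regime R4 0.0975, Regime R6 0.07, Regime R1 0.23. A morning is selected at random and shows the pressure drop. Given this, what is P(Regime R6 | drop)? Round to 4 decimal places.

0.1063

Unnormalized posteriors (prior × likelihood):
  Regime R5: 0.06 × 0.07 = 0.0042
  Regime R3: 0.18 × 0.19 = 0.0342
  Regime R4: 0.25 × 0.0975 = 0.024375
  Regime R6: 0.22 × 0.07 = 0.0154
  Regime R1: 0.29 × 0.23 = 0.0667
Normalizing constant = 0.144875.
P(Regime R6 | evidence) = 0.0154 / 0.144875 ≈ 0.1063.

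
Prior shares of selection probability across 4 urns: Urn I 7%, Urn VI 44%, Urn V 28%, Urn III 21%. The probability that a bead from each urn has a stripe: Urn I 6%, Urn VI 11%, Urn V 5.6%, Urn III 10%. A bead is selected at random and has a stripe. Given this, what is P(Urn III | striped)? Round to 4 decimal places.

0.2352

Unnormalized posteriors (prior × likelihood):
  Urn I: 0.07 × 0.06 = 0.0042
  Urn VI: 0.44 × 0.11 = 0.0484
  Urn V: 0.28 × 0.056 = 0.01568
  Urn III: 0.21 × 0.1 = 0.021
Sum = 0.08928.
P(Urn III | evidence) = 0.021 / 0.08928 ≈ 0.2352.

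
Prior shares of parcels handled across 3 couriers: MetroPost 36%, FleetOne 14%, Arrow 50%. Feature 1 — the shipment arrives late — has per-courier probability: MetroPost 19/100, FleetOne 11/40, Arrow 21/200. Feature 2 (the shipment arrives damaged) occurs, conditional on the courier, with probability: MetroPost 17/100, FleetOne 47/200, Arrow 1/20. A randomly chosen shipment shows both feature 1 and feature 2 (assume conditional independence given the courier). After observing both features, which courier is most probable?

Prior × likelihood for each hypothesis:
  MetroPost: 0.36 × 0.19 × 0.17 = 0.011628
  FleetOne: 0.14 × 0.275 × 0.235 = 0.0090475
  Arrow: 0.5 × 0.105 × 0.05 = 0.002625
Sum = 0.0233005.
Largest term belongs to MetroPost, so MetroPost is most probable.

MetroPost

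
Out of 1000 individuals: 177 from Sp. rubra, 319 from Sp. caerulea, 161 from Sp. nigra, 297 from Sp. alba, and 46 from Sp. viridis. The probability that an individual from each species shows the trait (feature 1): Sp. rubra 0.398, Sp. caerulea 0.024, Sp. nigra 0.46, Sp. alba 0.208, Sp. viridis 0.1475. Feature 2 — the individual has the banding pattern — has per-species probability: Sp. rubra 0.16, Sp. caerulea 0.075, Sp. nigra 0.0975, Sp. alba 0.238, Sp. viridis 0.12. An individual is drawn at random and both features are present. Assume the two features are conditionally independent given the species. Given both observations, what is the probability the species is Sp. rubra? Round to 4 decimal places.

0.3259

Prior × likelihood for each hypothesis:
  Sp. rubra: 0.177 × 0.398 × 0.16 = 0.01127136
  Sp. caerulea: 0.319 × 0.024 × 0.075 = 0.0005742
  Sp. nigra: 0.161 × 0.46 × 0.0975 = 0.00722085
  Sp. alba: 0.297 × 0.208 × 0.238 = 0.014702688
  Sp. viridis: 0.046 × 0.1475 × 0.12 = 0.0008142
Total = 0.034583298.
P(Sp. rubra | evidence) = 0.01127136 / 0.034583298 ≈ 0.3259.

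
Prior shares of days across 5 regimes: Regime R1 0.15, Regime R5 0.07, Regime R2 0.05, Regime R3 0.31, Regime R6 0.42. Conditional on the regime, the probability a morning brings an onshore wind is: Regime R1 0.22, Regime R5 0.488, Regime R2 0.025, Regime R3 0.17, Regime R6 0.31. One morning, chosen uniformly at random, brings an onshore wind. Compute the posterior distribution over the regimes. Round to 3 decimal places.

Prior × likelihood for each hypothesis:
  Regime R1: 0.15 × 0.22 = 0.033
  Regime R5: 0.07 × 0.488 = 0.03416
  Regime R2: 0.05 × 0.025 = 0.00125
  Regime R3: 0.31 × 0.17 = 0.0527
  Regime R6: 0.42 × 0.31 = 0.1302
Total = 0.25131.
P(Regime R1 | onshore) = 0.033/0.25131 ≈ 0.131
P(Regime R5 | onshore) = 0.03416/0.25131 ≈ 0.136
P(Regime R2 | onshore) = 0.00125/0.25131 ≈ 0.005
P(Regime R3 | onshore) = 0.0527/0.25131 ≈ 0.210
P(Regime R6 | onshore) = 0.1302/0.25131 ≈ 0.518
(Check: 0.131+0.136+0.005+0.210+0.518 = 1.000.)

Regime R1 0.131, Regime R5 0.136, Regime R2 0.005, Regime R3 0.210, Regime R6 0.518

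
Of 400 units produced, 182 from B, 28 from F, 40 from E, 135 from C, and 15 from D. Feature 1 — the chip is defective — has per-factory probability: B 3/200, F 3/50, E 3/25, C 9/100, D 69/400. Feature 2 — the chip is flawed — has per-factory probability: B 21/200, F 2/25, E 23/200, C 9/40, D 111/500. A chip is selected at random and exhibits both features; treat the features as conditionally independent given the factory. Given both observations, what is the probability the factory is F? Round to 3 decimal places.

Compute prior × likelihood for every hypothesis:
  B: 0.455 × 0.015 × 0.105 = 0.000716625
  F: 0.07 × 0.06 × 0.08 = 0.000336
  E: 0.1 × 0.12 × 0.115 = 0.00138
  C: 0.3375 × 0.09 × 0.225 = 0.006834375
  D: 0.0375 × 0.1725 × 0.222 = 0.0014360625
Normalizing constant = 0.0107030625.
P(F | evidence) = 0.000336 / 0.0107030625 ≈ 0.031.

0.031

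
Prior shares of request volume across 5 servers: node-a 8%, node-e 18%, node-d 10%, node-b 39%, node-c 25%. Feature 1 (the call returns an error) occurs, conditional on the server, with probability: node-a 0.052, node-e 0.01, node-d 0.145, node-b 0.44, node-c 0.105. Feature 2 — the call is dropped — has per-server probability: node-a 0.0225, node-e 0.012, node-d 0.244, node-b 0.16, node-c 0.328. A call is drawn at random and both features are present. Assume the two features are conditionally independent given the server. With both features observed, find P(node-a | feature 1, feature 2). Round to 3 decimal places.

By Bayes' rule, posterior ∝ prior × likelihood:
  node-a: 0.08 × 0.052 × 0.0225 = 0.0000936
  node-e: 0.18 × 0.01 × 0.012 = 0.0000216
  node-d: 0.1 × 0.145 × 0.244 = 0.003538
  node-b: 0.39 × 0.44 × 0.16 = 0.027456
  node-c: 0.25 × 0.105 × 0.328 = 0.00861
Normalizing constant = 0.0397192.
P(node-a | evidence) = 0.0000936 / 0.0397192 ≈ 0.002.

0.002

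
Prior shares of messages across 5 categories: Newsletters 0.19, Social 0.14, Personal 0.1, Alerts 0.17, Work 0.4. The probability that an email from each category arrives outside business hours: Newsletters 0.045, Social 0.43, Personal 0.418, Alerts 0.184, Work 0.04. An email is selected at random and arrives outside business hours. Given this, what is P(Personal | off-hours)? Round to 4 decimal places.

Prior × likelihood for each hypothesis:
  Newsletters: 0.19 × 0.045 = 0.00855
  Social: 0.14 × 0.43 = 0.0602
  Personal: 0.1 × 0.418 = 0.0418
  Alerts: 0.17 × 0.184 = 0.03128
  Work: 0.4 × 0.04 = 0.016
Normalizing constant = 0.15783.
P(Personal | evidence) = 0.0418 / 0.15783 ≈ 0.2648.

0.2648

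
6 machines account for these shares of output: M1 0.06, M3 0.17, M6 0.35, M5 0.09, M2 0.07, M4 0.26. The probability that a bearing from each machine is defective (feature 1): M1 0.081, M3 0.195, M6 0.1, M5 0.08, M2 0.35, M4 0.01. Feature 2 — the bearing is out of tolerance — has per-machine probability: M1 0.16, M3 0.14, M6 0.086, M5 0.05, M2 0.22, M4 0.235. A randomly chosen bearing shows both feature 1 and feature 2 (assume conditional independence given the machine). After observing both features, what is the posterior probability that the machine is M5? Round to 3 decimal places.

By Bayes' rule, posterior ∝ prior × likelihood:
  M1: 0.06 × 0.081 × 0.16 = 0.0007776
  M3: 0.17 × 0.195 × 0.14 = 0.004641
  M6: 0.35 × 0.1 × 0.086 = 0.00301
  M5: 0.09 × 0.08 × 0.05 = 0.00036
  M2: 0.07 × 0.35 × 0.22 = 0.00539
  M4: 0.26 × 0.01 × 0.235 = 0.000611
Normalizing constant = 0.0147896.
P(M5 | evidence) = 0.00036 / 0.0147896 ≈ 0.024.

0.024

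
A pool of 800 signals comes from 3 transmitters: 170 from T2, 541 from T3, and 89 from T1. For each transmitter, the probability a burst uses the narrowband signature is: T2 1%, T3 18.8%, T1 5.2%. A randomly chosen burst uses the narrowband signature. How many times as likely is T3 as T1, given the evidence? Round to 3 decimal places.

Unnormalized posteriors (prior × likelihood):
  T2: 0.2125 × 0.01 = 0.002125
  T3: 0.67625 × 0.188 = 0.127135
  T1: 0.11125 × 0.052 = 0.005785
Sum = 0.135045.
The ratio is 0.127135 / 0.005785 (the normalizer cancels) = 21.977.

21.977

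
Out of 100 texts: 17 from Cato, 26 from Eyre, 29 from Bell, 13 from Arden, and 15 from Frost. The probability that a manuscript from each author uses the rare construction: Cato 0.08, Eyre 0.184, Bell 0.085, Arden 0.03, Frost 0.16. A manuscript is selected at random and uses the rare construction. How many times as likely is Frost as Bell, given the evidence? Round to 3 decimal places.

By Bayes' rule, posterior ∝ prior × likelihood:
  Cato: 0.17 × 0.08 = 0.0136
  Eyre: 0.26 × 0.184 = 0.04784
  Bell: 0.29 × 0.085 = 0.02465
  Arden: 0.13 × 0.03 = 0.0039
  Frost: 0.15 × 0.16 = 0.024
Normalizing constant = 0.11399.
The ratio is 0.024 / 0.02465 (the normalizer cancels) = 0.974.

0.974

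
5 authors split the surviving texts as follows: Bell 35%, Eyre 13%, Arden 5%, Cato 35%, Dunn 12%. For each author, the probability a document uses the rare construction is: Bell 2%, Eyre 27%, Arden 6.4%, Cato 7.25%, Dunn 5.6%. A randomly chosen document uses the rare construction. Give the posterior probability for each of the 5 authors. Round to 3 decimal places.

Compute prior × likelihood for every hypothesis:
  Bell: 0.35 × 0.02 = 0.007
  Eyre: 0.13 × 0.27 = 0.0351
  Arden: 0.05 × 0.064 = 0.0032
  Cato: 0.35 × 0.0725 = 0.025375
  Dunn: 0.12 × 0.056 = 0.00672
Normalizing constant = 0.077395.
P(Bell | rare-form) = 0.007/0.077395 ≈ 0.090
P(Eyre | rare-form) = 0.0351/0.077395 ≈ 0.454
P(Arden | rare-form) = 0.0032/0.077395 ≈ 0.041
P(Cato | rare-form) = 0.025375/0.077395 ≈ 0.328
P(Dunn | rare-form) = 0.00672/0.077395 ≈ 0.087
(Check: 0.090+0.454+0.041+0.328+0.087 = 1.000.)

Bell 0.090, Eyre 0.454, Arden 0.041, Cato 0.328, Dunn 0.087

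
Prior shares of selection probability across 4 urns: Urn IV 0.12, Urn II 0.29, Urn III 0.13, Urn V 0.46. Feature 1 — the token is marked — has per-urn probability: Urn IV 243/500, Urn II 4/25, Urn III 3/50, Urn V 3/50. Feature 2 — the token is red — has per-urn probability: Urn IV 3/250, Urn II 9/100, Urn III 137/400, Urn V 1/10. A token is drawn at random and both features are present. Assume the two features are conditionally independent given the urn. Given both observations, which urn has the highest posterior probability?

By Bayes' rule, posterior ∝ prior × likelihood:
  Urn IV: 0.12 × 0.486 × 0.012 = 0.00069984
  Urn II: 0.29 × 0.16 × 0.09 = 0.004176
  Urn III: 0.13 × 0.06 × 0.3425 = 0.0026715
  Urn V: 0.46 × 0.06 × 0.1 = 0.00276
Normalizing constant = 0.01030734.
Largest term belongs to Urn II, so Urn II is most probable.

Urn II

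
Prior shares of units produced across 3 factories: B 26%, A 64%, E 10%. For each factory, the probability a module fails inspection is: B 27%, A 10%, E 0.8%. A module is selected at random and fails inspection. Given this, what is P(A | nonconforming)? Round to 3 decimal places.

0.474

Unnormalized posteriors (prior × likelihood):
  B: 0.26 × 0.27 = 0.0702
  A: 0.64 × 0.1 = 0.064
  E: 0.1 × 0.008 = 0.0008
Normalizing constant = 0.135.
P(A | evidence) = 0.064 / 0.135 ≈ 0.474.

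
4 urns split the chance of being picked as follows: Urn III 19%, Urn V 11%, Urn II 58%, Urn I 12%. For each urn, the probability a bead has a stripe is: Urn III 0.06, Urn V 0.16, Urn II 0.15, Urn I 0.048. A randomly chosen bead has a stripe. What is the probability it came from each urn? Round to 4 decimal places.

Urn III 0.0936, Urn V 0.1445, Urn II 0.7145, Urn I 0.0473

Compute prior × likelihood for every hypothesis:
  Urn III: 0.19 × 0.06 = 0.0114
  Urn V: 0.11 × 0.16 = 0.0176
  Urn II: 0.58 × 0.15 = 0.087
  Urn I: 0.12 × 0.048 = 0.00576
Sum = 0.12176.
P(Urn III | striped) = 0.0114/0.12176 ≈ 0.0936
P(Urn V | striped) = 0.0176/0.12176 ≈ 0.1445
P(Urn II | striped) = 0.087/0.12176 ≈ 0.7145
P(Urn I | striped) = 0.00576/0.12176 ≈ 0.0473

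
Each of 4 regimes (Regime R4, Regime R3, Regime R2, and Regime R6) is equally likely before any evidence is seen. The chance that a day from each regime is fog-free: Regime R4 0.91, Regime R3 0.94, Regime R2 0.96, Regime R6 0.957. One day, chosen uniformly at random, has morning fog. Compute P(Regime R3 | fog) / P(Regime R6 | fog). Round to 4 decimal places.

Taking complements, P(fog | each) = Regime R4 0.09, Regime R3 0.06, Regime R2 0.04, Regime R6 0.043.
With a uniform prior (1/4 each), posterior ∝ likelihood:
  Regime R4: 0.09
  Regime R3: 0.06
  Regime R2: 0.04
  Regime R6: 0.043
Normalizing constant = 0.233.
The ratio is 0.06 / 0.043 (the normalizer cancels) = 1.3953.

1.3953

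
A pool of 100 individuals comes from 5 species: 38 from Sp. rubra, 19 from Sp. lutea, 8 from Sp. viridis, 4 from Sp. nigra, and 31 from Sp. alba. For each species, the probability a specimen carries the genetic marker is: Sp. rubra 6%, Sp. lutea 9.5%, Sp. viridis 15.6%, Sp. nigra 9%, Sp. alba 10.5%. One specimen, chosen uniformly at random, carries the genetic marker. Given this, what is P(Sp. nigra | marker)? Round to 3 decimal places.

0.040

Compute prior × likelihood for every hypothesis:
  Sp. rubra: 0.38 × 0.06 = 0.0228
  Sp. lutea: 0.19 × 0.095 = 0.01805
  Sp. viridis: 0.08 × 0.156 = 0.01248
  Sp. nigra: 0.04 × 0.09 = 0.0036
  Sp. alba: 0.31 × 0.105 = 0.03255
Normalizing constant = 0.08948.
P(Sp. nigra | evidence) = 0.0036 / 0.08948 ≈ 0.040.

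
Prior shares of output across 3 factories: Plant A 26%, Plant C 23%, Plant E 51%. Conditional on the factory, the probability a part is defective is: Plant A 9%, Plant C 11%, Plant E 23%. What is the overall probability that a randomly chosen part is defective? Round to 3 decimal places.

0.166

Unnormalized posteriors (prior × likelihood):
  Plant A: 0.26 × 0.09 = 0.0234
  Plant C: 0.23 × 0.11 = 0.0253
  Plant E: 0.51 × 0.23 = 0.1173
P(defective) = 0.0234 + 0.0253 + 0.1173 = 0.166 → 0.166.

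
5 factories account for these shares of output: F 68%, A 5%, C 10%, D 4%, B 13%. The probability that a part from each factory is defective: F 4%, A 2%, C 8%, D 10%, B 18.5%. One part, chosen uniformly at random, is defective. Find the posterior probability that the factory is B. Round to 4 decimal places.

Prior × likelihood for each hypothesis:
  F: 0.68 × 0.04 = 0.0272
  A: 0.05 × 0.02 = 0.001
  C: 0.1 × 0.08 = 0.008
  D: 0.04 × 0.1 = 0.004
  B: 0.13 × 0.185 = 0.02405
Normalizing constant = 0.06425.
P(B | evidence) = 0.02405 / 0.06425 ≈ 0.3743.

0.3743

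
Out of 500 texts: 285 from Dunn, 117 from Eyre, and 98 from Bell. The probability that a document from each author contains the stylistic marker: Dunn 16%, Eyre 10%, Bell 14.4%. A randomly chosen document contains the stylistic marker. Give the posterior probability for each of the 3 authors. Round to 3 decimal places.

Dunn 0.639, Eyre 0.164, Bell 0.198

Prior × likelihood for each hypothesis:
  Dunn: 0.57 × 0.16 = 0.0912
  Eyre: 0.234 × 0.1 = 0.0234
  Bell: 0.196 × 0.144 = 0.028224
Normalizing constant = 0.142824.
P(Dunn | marker) = 0.0912/0.142824 ≈ 0.639
P(Eyre | marker) = 0.0234/0.142824 ≈ 0.164
P(Bell | marker) = 0.028224/0.142824 ≈ 0.198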